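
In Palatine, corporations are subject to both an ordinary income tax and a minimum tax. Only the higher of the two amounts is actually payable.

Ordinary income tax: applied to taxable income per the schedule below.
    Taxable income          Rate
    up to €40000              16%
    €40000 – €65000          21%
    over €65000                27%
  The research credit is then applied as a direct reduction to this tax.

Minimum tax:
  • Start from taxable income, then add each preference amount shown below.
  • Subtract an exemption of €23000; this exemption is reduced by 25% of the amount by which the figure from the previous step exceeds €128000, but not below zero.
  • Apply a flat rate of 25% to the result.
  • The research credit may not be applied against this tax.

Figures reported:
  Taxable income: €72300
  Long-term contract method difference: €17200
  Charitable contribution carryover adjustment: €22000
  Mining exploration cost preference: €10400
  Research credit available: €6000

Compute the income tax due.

€24725

Minimum tax:
  Adjusted income: €72300 + €17200 + €22000 + €10400 = €121900
  Exemption: €121900 ≤ €128000, so full €23000 applies
  Base: €121900 − €23000 = €98900
  €98900 × 25% = €24725

Ordinary income tax:
  €40000 × 16% = €6400
  €25000 × 21% = €5250
  €7300 × 27% = €1971
  → €13621
  Less research credit €6000 → €7621

€24725 > €7621, so the minimum tax is the binding amount.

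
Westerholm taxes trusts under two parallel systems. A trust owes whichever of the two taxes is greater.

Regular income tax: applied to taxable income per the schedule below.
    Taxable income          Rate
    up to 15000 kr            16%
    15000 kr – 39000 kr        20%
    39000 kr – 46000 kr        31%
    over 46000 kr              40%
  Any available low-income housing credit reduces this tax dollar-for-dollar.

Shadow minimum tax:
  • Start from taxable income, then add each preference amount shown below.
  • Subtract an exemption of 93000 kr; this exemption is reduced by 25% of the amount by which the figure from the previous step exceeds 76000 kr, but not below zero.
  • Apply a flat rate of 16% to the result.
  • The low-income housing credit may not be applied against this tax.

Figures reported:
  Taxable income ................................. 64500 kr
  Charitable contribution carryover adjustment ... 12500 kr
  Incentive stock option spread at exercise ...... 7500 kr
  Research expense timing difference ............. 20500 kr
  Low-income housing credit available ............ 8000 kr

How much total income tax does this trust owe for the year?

8770 kr

Shadow minimum tax:
  Adjusted income: 64500 kr + 12500 kr + 7500 kr + 20500 kr = 105000 kr
  Exemption: 93000 kr − 25% × (105000 kr − 76000 kr) = 93000 kr − 7250 kr = 85750 kr
  Base: 105000 kr − 85750 kr = 19250 kr
  19250 kr × 16% = 3080 kr

Regular income tax:
  15000 kr × 16% = 2400 kr
  24000 kr × 20% = 4800 kr
  7000 kr × 31% = 2170 kr
  18500 kr × 40% = 7400 kr
  → 16770 kr
  Less low-income housing credit 8000 kr → 8770 kr

8770 kr > 3080 kr, so the regular income tax governs.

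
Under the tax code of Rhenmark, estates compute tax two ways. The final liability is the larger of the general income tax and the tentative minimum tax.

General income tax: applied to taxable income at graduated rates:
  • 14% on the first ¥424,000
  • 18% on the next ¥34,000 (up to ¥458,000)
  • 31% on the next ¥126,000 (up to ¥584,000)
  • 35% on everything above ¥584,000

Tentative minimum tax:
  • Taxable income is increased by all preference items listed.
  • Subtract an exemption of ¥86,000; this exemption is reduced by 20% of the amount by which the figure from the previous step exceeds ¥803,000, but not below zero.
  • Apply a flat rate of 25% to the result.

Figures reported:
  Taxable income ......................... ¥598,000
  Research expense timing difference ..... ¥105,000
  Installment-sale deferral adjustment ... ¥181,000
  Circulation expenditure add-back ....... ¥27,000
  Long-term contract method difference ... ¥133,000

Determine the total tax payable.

¥251,550

General income tax:
  ¥424,000 × 14% = ¥59,360
  ¥34,000 × 18% = ¥6,120
  ¥126,000 × 31% = ¥39,060
  ¥14,000 × 35% = ¥4,900
  → ¥109,440

Tentative minimum tax:
  Adjusted income: ¥598,000 + ¥105,000 + ¥181,000 + ¥27,000 + ¥133,000 = ¥1,044,000
  Exemption: ¥86,000 − 20% × (¥1,044,000 − ¥803,000) = ¥86,000 − ¥48,200 = ¥37,800
  Base: ¥1,044,000 − ¥37,800 = ¥1,006,200
  ¥1,006,200 × 25% = ¥251,550

¥251,550 > ¥109,440, so the tentative minimum tax is the binding amount.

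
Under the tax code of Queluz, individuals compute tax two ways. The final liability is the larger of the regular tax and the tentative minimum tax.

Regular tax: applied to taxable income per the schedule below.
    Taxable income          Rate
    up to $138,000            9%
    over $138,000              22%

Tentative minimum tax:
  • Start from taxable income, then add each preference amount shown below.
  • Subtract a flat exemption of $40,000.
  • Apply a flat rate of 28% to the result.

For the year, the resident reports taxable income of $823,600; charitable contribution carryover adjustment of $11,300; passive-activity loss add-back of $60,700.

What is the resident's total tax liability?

$239,568

Tentative minimum tax:
  Adjusted income: $823,600 + $11,300 + $60,700 = $895,600
  Less exemption $40,000 → base $855,600
  $855,600 × 28% = $239,568

Regular tax:
  $138,000 × 9% = $12,420
  $685,600 × 22% = $150,832
  → $163,252

$239,568 > $163,252, so the tentative minimum tax is the binding amount.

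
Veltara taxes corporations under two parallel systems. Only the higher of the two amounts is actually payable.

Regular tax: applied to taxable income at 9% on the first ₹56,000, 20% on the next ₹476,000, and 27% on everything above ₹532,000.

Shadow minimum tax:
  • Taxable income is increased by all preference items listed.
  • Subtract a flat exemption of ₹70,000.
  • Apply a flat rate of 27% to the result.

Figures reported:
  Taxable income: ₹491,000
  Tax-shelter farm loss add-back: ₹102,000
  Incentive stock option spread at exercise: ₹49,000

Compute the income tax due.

Shadow minimum tax:
  Adjusted income: ₹491,000 + ₹102,000 + ₹49,000 = ₹642,000
  Less exemption ₹70,000 → base ₹572,000
  ₹572,000 × 27% = ₹154,440

Regular tax:
  ₹56,000 × 9% = ₹5,040
  ₹435,000 × 20% = ₹87,000
  → ₹92,040

₹154,440 > ₹92,040, so the shadow minimum tax is the binding amount.

₹154,440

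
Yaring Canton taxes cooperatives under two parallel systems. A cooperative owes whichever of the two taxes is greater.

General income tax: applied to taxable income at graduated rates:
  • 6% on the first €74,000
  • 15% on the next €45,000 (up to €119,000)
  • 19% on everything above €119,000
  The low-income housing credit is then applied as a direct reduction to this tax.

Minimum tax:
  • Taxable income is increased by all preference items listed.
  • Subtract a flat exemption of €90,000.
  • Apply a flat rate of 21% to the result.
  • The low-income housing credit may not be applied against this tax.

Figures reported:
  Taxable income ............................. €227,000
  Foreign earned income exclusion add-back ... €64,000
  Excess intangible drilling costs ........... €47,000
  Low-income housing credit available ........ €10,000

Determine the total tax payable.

€52,080

Minimum tax:
  Adjusted income: €227,000 + €64,000 + €47,000 = €338,000
  Less exemption €90,000 → base €248,000
  €248,000 × 21% = €52,080

General income tax:
  €74,000 × 6% = €4,440
  €45,000 × 15% = €6,750
  €108,000 × 19% = €20,520
  → €31,710
  Less low-income housing credit €10,000 → €21,710

€52,080 > €21,710, so the minimum tax is the binding amount.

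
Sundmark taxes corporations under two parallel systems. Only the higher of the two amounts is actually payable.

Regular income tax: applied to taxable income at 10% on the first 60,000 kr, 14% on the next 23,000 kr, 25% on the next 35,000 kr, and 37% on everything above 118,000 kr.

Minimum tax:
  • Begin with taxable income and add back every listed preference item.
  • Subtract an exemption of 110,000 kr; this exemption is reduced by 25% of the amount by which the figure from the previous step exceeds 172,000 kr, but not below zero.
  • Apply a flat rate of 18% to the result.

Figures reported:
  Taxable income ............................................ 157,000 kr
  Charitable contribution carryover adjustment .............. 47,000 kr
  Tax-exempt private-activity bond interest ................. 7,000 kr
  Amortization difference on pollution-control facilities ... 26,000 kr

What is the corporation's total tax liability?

32,400 kr

Minimum tax:
  Adjusted income: 157,000 kr + 47,000 kr + 7,000 kr + 26,000 kr = 237,000 kr
  Exemption: 110,000 kr − 25% × (237,000 kr − 172,000 kr) = 110,000 kr − 16,250 kr = 93,750 kr
  Base: 237,000 kr − 93,750 kr = 143,250 kr
  143,250 kr × 18% = 25,785 kr

Regular income tax:
  60,000 kr × 10% = 6,000 kr
  23,000 kr × 14% = 3,220 kr
  35,000 kr × 25% = 8,750 kr
  39,000 kr × 37% = 14,430 kr
  → 32,400 kr

32,400 kr > 25,785 kr, so the regular income tax governs.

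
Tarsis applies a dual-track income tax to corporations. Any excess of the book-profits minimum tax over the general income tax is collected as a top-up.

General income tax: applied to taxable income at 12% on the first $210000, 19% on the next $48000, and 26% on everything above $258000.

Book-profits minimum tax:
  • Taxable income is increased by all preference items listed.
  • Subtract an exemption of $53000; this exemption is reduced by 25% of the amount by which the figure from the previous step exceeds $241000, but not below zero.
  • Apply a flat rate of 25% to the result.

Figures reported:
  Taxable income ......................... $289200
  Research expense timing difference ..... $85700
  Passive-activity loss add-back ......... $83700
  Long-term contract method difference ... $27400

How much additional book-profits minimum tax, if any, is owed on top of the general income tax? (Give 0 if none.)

Book-profits minimum tax:
  Adjusted income: $289200 + $85700 + $83700 + $27400 = $486000
  Exemption: 25% × ($486000 − $241000) = $61250 ≥ $53000, so the exemption is fully phased out
  Base: $486000 − $0 = $486000
  $486000 × 25% = $121500

General income tax:
  $210000 × 12% = $25200
  $48000 × 19% = $9120
  $31200 × 26% = $8112
  → $42432

Excess of book-profits minimum tax over general income tax: $121500 − $42432 = $79068.

$79068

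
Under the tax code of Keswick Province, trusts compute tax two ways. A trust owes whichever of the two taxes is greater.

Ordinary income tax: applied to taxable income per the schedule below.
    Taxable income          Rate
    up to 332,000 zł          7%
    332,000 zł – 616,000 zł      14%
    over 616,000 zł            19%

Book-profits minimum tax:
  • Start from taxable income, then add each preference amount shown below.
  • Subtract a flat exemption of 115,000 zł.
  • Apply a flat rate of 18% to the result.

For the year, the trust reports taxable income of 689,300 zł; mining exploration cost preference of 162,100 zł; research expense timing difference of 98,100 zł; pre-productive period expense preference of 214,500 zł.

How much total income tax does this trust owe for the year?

Ordinary income tax:
  332,000 zł × 7% = 23,240 zł
  284,000 zł × 14% = 39,760 zł
  73,300 zł × 19% = 13,927 zł
  → 76,927 zł

Book-profits minimum tax:
  Adjusted income: 689,300 zł + 162,100 zł + 98,100 zł + 214,500 zł = 1,164,000 zł
  Less exemption 115,000 zł → base 1,049,000 zł
  1,049,000 zł × 18% = 188,820 zł

188,820 zł > 76,927 zł, so the book-profits minimum tax is the binding amount.

188,820 zł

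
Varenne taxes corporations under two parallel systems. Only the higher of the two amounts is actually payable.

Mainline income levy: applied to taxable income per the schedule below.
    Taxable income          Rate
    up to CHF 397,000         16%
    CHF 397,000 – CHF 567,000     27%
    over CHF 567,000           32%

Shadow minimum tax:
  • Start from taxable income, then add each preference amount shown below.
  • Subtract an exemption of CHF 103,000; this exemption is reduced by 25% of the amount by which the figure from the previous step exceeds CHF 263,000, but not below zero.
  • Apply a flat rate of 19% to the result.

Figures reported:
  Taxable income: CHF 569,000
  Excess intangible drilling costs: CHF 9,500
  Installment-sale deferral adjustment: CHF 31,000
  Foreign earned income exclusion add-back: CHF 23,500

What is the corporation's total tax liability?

CHF 118,275

Mainline income levy:
  CHF 397,000 × 16% = CHF 63,520
  CHF 170,000 × 27% = CHF 45,900
  CHF 2,000 × 32% = CHF 640
  → CHF 110,060

Shadow minimum tax:
  Adjusted income: CHF 569,000 + CHF 9,500 + CHF 31,000 + CHF 23,500 = CHF 633,000
  Exemption: CHF 103,000 − 25% × (CHF 633,000 − CHF 263,000) = CHF 103,000 − CHF 92,500 = CHF 10,500
  Base: CHF 633,000 − CHF 10,500 = CHF 622,500
  CHF 622,500 × 19% = CHF 118,275

CHF 118,275 > CHF 110,060, so the shadow minimum tax is the binding amount.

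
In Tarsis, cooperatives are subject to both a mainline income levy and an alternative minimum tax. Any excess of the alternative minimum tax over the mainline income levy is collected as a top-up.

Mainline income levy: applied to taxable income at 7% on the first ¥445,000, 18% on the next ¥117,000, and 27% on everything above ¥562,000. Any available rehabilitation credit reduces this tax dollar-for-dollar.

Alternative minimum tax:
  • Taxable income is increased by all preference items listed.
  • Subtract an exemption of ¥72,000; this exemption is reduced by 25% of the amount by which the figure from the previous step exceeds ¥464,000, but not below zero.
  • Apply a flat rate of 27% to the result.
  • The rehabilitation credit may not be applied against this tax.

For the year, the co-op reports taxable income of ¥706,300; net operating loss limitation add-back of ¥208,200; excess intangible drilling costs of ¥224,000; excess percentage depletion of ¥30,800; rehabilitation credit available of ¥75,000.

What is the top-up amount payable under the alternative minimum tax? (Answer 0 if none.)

Mainline income levy:
  ¥445,000 × 7% = ¥31,150
  ¥117,000 × 18% = ¥21,060
  ¥144,300 × 27% = ¥38,961
  → ¥91,171
  Less rehabilitation credit ¥75,000 → ¥16,171

Alternative minimum tax:
  Adjusted income: ¥706,300 + ¥208,200 + ¥224,000 + ¥30,800 = ¥1,169,300
  Exemption: 25% × (¥1,169,300 − ¥464,000) = ¥176,325 ≥ ¥72,000, so the exemption is fully phased out
  Base: ¥1,169,300 − ¥0 = ¥1,169,300
  ¥1,169,300 × 27% = ¥315,711

Excess of alternative minimum tax over mainline income levy: ¥315,711 − ¥16,171 = ¥299,540.

¥299,540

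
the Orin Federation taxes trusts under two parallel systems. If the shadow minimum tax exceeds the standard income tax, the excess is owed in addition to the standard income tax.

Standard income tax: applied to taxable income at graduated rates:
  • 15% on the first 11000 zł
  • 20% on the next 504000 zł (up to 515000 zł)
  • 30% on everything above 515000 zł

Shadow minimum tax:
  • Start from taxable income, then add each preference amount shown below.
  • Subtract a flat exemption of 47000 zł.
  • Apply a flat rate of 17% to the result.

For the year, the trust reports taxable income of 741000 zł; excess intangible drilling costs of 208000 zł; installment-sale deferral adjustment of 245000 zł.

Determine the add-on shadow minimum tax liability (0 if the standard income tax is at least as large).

24740 zł

Shadow minimum tax:
  Adjusted income: 741000 zł + 208000 zł + 245000 zł = 1194000 zł
  Less exemption 47000 zł → base 1147000 zł
  1147000 zł × 17% = 194990 zł

Standard income tax:
  11000 zł × 15% = 1650 zł
  504000 zł × 20% = 100800 zł
  226000 zł × 30% = 67800 zł
  → 170250 zł

Excess of shadow minimum tax over standard income tax: 194990 zł − 170250 zł = 24740 zł.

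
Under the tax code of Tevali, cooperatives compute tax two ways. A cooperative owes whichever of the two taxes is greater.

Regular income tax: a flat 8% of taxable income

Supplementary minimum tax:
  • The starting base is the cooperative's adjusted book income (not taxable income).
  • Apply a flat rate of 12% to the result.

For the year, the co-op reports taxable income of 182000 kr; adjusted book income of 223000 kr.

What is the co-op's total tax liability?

26760 kr

Regular income tax:
  182000 kr × 8% = 14560 kr

Supplementary minimum tax:
  Base (adjusted book income): 223000 kr
  223000 kr × 12% = 26760 kr

26760 kr > 14560 kr, so the supplementary minimum tax is the binding amount.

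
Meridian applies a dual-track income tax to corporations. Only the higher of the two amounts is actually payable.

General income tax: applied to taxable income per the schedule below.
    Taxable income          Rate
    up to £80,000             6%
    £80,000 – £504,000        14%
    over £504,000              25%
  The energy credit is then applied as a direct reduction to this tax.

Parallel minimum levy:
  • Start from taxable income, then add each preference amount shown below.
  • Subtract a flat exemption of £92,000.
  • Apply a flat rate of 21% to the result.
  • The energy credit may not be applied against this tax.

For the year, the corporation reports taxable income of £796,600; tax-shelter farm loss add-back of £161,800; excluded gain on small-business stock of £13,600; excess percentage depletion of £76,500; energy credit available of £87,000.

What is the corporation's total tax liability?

Parallel minimum levy:
  Adjusted income: £796,600 + £161,800 + £13,600 + £76,500 = £1,048,500
  Less exemption £92,000 → base £956,500
  £956,500 × 21% = £200,865

General income tax:
  £80,000 × 6% = £4,800
  £424,000 × 14% = £59,360
  £292,600 × 25% = £73,150
  → £137,310
  Less energy credit £87,000 → £50,310

£200,865 > £50,310, so the parallel minimum levy is the binding amount.

£200,865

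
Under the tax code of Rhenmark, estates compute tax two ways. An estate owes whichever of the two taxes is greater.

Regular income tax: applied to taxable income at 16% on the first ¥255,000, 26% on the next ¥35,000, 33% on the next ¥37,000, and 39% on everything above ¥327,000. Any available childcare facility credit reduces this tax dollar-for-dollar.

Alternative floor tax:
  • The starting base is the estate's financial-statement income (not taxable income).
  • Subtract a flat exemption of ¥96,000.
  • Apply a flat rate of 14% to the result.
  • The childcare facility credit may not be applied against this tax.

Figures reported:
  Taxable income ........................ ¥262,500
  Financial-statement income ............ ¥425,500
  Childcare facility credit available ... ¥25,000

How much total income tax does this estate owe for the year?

Regular income tax:
  ¥255,000 × 16% = ¥40,800
  ¥7,500 × 26% = ¥1,950
  → ¥42,750
  Less childcare facility credit ¥25,000 → ¥17,750

Alternative floor tax:
  Base (financial-statement income): ¥425,500
  Less exemption ¥96,000 → base ¥329,500
  ¥329,500 × 14% = ¥46,130

¥46,130 > ¥17,750, so the alternative floor tax is the binding amount.

¥46,130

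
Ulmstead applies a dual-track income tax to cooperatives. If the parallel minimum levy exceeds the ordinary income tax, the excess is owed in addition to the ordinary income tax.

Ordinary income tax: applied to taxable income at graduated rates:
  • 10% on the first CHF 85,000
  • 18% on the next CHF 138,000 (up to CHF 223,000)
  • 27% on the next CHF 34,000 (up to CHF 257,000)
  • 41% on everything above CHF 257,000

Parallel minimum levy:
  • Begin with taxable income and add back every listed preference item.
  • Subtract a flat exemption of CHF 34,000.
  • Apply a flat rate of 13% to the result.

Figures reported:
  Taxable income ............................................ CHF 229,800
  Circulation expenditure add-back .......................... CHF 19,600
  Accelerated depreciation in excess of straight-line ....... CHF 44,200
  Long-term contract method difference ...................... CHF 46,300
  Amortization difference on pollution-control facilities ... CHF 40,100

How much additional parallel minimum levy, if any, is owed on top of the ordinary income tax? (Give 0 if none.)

CHF 9,804

Ordinary income tax:
  CHF 85,000 × 10% = CHF 8,500
  CHF 138,000 × 18% = CHF 24,840
  CHF 6,800 × 27% = CHF 1,836
  → CHF 35,176

Parallel minimum levy:
  Adjusted income: CHF 229,800 + CHF 19,600 + CHF 44,200 + CHF 46,300 + CHF 40,100 = CHF 380,000
  Less exemption CHF 34,000 → base CHF 346,000
  CHF 346,000 × 13% = CHF 44,980

Excess of parallel minimum levy over ordinary income tax: CHF 44,980 − CHF 35,176 = CHF 9,804.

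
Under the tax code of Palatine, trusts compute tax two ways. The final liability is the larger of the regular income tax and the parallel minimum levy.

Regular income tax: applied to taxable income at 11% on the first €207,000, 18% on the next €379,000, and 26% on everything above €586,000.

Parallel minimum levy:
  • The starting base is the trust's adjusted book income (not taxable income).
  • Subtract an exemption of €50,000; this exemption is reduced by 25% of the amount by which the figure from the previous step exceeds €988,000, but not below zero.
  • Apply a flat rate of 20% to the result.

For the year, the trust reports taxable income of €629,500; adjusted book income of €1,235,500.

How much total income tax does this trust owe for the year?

Parallel minimum levy:
  Base (adjusted book income): €1,235,500
  Exemption: 25% × (€1,235,500 − €988,000) = €61,875 ≥ €50,000, so the exemption is fully phased out
  Base: €1,235,500 − €0 = €1,235,500
  €1,235,500 × 20% = €247,100

Regular income tax:
  €207,000 × 11% = €22,770
  €379,000 × 18% = €68,220
  €43,500 × 26% = €11,310
  → €102,300

€247,100 > €102,300, so the parallel minimum levy is the binding amount.

€247,100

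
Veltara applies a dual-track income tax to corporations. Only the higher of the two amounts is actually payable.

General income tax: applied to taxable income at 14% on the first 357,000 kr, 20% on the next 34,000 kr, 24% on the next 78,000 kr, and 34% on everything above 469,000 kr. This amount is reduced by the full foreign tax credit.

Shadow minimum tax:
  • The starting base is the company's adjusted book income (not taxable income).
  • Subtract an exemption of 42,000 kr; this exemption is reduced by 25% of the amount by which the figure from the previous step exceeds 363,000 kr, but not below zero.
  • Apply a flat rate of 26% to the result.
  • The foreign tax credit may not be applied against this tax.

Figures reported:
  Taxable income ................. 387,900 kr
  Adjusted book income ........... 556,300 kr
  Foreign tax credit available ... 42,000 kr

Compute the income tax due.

Shadow minimum tax:
  Base (adjusted book income): 556,300 kr
  Exemption: 25% × (556,300 kr − 363,000 kr) = 48,325 kr ≥ 42,000 kr, so the exemption is fully phased out
  Base: 556,300 kr − 0 kr = 556,300 kr
  556,300 kr × 26% = 144,638 kr

General income tax:
  357,000 kr × 14% = 49,980 kr
  30,900 kr × 20% = 6,180 kr
  → 56,160 kr
  Less foreign tax credit 42,000 kr → 14,160 kr

144,638 kr > 14,160 kr, so the shadow minimum tax is the binding amount.

144,638 kr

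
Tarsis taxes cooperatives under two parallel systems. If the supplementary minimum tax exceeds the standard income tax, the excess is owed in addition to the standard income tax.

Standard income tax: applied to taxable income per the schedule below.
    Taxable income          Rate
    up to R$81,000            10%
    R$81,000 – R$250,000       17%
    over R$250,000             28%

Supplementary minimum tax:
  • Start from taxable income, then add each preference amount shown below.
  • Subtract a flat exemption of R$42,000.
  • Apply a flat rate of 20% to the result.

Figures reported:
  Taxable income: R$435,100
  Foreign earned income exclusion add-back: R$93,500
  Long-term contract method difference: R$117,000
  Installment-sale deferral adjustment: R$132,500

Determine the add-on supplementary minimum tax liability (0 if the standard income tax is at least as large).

R$58,562

Supplementary minimum tax:
  Adjusted income: R$435,100 + R$93,500 + R$117,000 + R$132,500 = R$778,100
  Less exemption R$42,000 → base R$736,100
  R$736,100 × 20% = R$147,220

Standard income tax:
  R$81,000 × 10% = R$8,100
  R$169,000 × 17% = R$28,730
  R$185,100 × 28% = R$51,828
  → R$88,658

Excess of supplementary minimum tax over standard income tax: R$147,220 − R$88,658 = R$58,562.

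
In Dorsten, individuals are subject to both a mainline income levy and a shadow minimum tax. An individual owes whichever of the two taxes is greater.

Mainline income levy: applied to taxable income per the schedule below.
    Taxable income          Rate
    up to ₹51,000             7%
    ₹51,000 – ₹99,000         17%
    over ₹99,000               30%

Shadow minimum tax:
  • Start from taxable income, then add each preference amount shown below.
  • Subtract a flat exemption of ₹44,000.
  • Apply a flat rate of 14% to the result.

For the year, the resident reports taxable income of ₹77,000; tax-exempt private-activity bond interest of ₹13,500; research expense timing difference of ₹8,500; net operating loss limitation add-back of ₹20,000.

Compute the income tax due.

₹10,500

Shadow minimum tax:
  Adjusted income: ₹77,000 + ₹13,500 + ₹8,500 + ₹20,000 = ₹119,000
  Less exemption ₹44,000 → base ₹75,000
  ₹75,000 × 14% = ₹10,500

Mainline income levy:
  ₹51,000 × 7% = ₹3,570
  ₹26,000 × 17% = ₹4,420
  → ₹7,990

₹10,500 > ₹7,990, so the shadow minimum tax is the binding amount.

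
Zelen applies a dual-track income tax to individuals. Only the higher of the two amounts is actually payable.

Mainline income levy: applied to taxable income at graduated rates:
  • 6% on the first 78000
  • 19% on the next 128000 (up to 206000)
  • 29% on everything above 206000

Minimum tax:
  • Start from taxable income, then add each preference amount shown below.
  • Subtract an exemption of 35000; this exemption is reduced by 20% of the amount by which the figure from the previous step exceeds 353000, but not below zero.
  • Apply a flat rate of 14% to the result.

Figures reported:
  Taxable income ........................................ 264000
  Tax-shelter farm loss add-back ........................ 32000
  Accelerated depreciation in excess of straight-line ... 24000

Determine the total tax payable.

45820

Mainline income levy:
  78000 × 6% = 4680
  128000 × 19% = 24320
  58000 × 29% = 16820
  → 45820

Minimum tax:
  Adjusted income: 264000 + 32000 + 24000 = 320000
  Exemption: 320000 ≤ 353000, so full 35000 applies
  Base: 320000 − 35000 = 285000
  285000 × 14% = 39900

45820 > 39900, so the mainline income levy governs.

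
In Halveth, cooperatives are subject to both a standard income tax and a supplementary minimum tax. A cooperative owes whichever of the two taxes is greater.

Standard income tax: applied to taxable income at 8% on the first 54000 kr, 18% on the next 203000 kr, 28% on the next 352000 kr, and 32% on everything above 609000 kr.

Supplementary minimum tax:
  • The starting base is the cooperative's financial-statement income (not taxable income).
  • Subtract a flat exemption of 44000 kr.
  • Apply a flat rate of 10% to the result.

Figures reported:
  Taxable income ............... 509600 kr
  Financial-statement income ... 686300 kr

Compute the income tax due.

Supplementary minimum tax:
  Base (financial-statement income): 686300 kr
  Less exemption 44000 kr → base 642300 kr
  642300 kr × 10% = 64230 kr

Standard income tax:
  54000 kr × 8% = 4320 kr
  203000 kr × 18% = 36540 kr
  252600 kr × 28% = 70728 kr
  → 111588 kr

111588 kr > 64230 kr, so the standard income tax governs.

111588 kr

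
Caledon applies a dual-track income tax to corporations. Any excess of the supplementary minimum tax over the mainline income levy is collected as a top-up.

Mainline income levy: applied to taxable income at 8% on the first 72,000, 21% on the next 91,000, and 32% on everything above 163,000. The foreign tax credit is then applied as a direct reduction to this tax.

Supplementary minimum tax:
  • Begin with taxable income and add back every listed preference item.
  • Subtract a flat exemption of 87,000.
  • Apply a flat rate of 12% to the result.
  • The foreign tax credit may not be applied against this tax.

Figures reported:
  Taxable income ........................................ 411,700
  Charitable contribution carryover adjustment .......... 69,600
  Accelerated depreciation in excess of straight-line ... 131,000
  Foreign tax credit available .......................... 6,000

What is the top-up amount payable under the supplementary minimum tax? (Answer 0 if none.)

0

Supplementary minimum tax:
  Adjusted income: 411,700 + 69,600 + 131,000 = 612,300
  Less exemption 87,000 → base 525,300
  525,300 × 12% = 63,036

Mainline income levy:
  72,000 × 8% = 5,760
  91,000 × 21% = 19,110
  248,700 × 32% = 79,584
  → 104,454
  Less foreign tax credit 6,000 → 98,454

63,036 ≤ 98,454, so no add-on is due.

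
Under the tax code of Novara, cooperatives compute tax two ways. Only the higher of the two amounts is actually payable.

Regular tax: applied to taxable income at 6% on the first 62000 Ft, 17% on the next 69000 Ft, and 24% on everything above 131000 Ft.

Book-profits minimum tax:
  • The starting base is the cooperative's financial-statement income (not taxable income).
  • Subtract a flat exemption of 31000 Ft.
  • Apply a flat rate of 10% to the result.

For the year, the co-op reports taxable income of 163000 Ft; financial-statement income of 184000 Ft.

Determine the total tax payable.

23130 Ft

Book-profits minimum tax:
  Base (financial-statement income): 184000 Ft
  Less exemption 31000 Ft → base 153000 Ft
  153000 Ft × 10% = 15300 Ft

Regular tax:
  62000 Ft × 6% = 3720 Ft
  69000 Ft × 17% = 11730 Ft
  32000 Ft × 24% = 7680 Ft
  → 23130 Ft

23130 Ft > 15300 Ft, so the regular tax governs.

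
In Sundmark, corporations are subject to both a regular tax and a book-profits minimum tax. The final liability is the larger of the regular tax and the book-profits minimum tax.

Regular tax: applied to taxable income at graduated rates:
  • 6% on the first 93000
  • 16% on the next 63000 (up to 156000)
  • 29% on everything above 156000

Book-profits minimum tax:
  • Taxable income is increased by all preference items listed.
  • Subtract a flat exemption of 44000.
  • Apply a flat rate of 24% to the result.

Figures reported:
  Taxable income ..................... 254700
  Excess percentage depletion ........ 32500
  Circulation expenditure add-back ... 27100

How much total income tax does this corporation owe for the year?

Book-profits minimum tax:
  Adjusted income: 254700 + 32500 + 27100 = 314300
  Less exemption 44000 → base 270300
  270300 × 24% = 64872

Regular tax:
  93000 × 6% = 5580
  63000 × 16% = 10080
  98700 × 29% = 28623
  → 44283

64872 > 44283, so the book-profits minimum tax is the binding amount.

64872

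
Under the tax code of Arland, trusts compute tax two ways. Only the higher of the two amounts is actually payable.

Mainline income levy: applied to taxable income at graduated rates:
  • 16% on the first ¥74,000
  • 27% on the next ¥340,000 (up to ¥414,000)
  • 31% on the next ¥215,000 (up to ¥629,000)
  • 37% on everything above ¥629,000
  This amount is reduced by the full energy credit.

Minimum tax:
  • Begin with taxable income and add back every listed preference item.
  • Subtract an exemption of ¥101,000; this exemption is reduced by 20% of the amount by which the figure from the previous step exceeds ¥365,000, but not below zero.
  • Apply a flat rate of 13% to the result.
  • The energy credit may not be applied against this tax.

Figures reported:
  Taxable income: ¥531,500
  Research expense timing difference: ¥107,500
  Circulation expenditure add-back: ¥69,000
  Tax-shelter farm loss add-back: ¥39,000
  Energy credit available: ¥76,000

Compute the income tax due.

¥93,912

Minimum tax:
  Adjusted income: ¥531,500 + ¥107,500 + ¥69,000 + ¥39,000 = ¥747,000
  Exemption: ¥101,000 − 20% × (¥747,000 − ¥365,000) = ¥101,000 − ¥76,400 = ¥24,600
  Base: ¥747,000 − ¥24,600 = ¥722,400
  ¥722,400 × 13% = ¥93,912

Mainline income levy:
  ¥74,000 × 16% = ¥11,840
  ¥340,000 × 27% = ¥91,800
  ¥117,500 × 31% = ¥36,425
  → ¥140,065
  Less energy credit ¥76,000 → ¥64,065

¥93,912 > ¥64,065, so the minimum tax is the binding amount.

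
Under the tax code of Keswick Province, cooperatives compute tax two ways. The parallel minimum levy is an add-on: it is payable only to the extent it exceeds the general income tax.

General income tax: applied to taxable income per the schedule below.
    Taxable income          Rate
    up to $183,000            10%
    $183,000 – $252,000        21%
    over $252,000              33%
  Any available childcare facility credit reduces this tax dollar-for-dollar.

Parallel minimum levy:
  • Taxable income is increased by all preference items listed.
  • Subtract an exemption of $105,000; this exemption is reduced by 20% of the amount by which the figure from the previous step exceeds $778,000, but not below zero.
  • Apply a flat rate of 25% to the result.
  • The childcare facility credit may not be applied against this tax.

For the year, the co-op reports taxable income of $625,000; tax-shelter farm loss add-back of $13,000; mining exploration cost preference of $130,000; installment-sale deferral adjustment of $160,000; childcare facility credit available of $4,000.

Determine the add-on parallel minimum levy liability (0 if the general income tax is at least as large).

$61,370

General income tax:
  $183,000 × 10% = $18,300
  $69,000 × 21% = $14,490
  $373,000 × 33% = $123,090
  → $155,880
  Less childcare facility credit $4,000 → $151,880

Parallel minimum levy:
  Adjusted income: $625,000 + $13,000 + $130,000 + $160,000 = $928,000
  Exemption: $105,000 − 20% × ($928,000 − $778,000) = $105,000 − $30,000 = $75,000
  Base: $928,000 − $75,000 = $853,000
  $853,000 × 25% = $213,250

Excess of parallel minimum levy over general income tax: $213,250 − $151,880 = $61,370.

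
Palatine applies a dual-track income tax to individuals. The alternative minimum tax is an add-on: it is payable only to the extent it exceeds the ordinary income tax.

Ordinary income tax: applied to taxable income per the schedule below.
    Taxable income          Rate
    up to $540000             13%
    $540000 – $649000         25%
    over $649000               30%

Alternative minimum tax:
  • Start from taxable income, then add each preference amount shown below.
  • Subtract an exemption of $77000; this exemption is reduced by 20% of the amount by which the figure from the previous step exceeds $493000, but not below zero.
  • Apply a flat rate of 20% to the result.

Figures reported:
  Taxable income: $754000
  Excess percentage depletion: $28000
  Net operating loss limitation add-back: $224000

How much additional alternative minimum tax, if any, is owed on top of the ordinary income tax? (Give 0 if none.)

Alternative minimum tax:
  Adjusted income: $754000 + $28000 + $224000 = $1006000
  Exemption: 20% × ($1006000 − $493000) = $102600 ≥ $77000, so the exemption is fully phased out
  Base: $1006000 − $0 = $1006000
  $1006000 × 20% = $201200

Ordinary income tax:
  $540000 × 13% = $70200
  $109000 × 25% = $27250
  $105000 × 30% = $31500
  → $128950

Excess of alternative minimum tax over ordinary income tax: $201200 − $128950 = $72250.

$72250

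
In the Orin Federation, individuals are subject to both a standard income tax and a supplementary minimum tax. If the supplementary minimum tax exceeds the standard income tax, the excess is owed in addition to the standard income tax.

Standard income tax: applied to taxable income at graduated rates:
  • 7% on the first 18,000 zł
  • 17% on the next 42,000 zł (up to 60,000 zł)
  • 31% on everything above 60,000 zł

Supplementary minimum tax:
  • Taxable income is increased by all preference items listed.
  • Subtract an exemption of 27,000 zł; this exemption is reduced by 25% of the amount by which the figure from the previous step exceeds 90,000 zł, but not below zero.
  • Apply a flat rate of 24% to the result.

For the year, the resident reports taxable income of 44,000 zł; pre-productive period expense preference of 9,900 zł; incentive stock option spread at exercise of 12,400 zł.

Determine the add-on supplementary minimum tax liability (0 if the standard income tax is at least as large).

Standard income tax:
  18,000 zł × 7% = 1,260 zł
  26,000 zł × 17% = 4,420 zł
  → 5,680 zł

Supplementary minimum tax:
  Adjusted income: 44,000 zł + 9,900 zł + 12,400 zł = 66,300 zł
  Exemption: 66,300 zł ≤ 90,000 zł, so full 27,000 zł applies
  Base: 66,300 zł − 27,000 zł = 39,300 zł
  39,300 zł × 24% = 9,432 zł

Excess of supplementary minimum tax over standard income tax: 9,432 zł − 5,680 zł = 3,752 zł.

3,752 zł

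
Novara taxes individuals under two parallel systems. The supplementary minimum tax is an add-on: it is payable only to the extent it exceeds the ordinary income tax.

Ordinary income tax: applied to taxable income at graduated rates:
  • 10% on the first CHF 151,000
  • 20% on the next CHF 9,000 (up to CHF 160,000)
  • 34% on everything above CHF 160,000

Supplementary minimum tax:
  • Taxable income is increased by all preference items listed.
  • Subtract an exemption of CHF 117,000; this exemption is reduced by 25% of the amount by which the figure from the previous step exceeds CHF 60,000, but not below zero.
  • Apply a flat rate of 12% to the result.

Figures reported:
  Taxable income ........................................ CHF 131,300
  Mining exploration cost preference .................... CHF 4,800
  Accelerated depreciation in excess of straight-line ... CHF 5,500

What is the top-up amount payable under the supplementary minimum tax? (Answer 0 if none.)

Supplementary minimum tax:
  Adjusted income: CHF 131,300 + CHF 4,800 + CHF 5,500 = CHF 141,600
  Exemption: CHF 117,000 − 25% × (CHF 141,600 − CHF 60,000) = CHF 117,000 − CHF 20,400 = CHF 96,600
  Base: CHF 141,600 − CHF 96,600 = CHF 45,000
  CHF 45,000 × 12% = CHF 5,400

Ordinary income tax:
  CHF 131,300 × 10% = CHF 13,130

CHF 5,400 ≤ CHF 13,130, so no add-on is due.

CHF 0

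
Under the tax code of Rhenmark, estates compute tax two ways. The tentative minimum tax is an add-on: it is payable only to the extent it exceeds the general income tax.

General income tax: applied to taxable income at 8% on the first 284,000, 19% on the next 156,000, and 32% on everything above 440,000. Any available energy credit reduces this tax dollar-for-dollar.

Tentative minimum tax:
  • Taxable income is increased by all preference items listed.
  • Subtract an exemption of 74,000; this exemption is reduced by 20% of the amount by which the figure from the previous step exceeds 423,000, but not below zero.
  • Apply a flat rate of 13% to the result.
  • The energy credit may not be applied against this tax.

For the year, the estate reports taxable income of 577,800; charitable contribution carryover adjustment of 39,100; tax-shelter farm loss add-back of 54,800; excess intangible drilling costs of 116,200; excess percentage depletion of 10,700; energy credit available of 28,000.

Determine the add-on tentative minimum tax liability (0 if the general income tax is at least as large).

Tentative minimum tax:
  Adjusted income: 577,800 + 39,100 + 54,800 + 116,200 + 10,700 = 798,600
  Exemption: 20% × (798,600 − 423,000) = 75,120 ≥ 74,000, so the exemption is fully phased out
  Base: 798,600 − 0 = 798,600
  798,600 × 13% = 103,818

General income tax:
  284,000 × 8% = 22,720
  156,000 × 19% = 29,640
  137,800 × 32% = 44,096
  → 96,456
  Less energy credit 28,000 → 68,456

Excess of tentative minimum tax over general income tax: 103,818 − 68,456 = 35,362.

35,362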